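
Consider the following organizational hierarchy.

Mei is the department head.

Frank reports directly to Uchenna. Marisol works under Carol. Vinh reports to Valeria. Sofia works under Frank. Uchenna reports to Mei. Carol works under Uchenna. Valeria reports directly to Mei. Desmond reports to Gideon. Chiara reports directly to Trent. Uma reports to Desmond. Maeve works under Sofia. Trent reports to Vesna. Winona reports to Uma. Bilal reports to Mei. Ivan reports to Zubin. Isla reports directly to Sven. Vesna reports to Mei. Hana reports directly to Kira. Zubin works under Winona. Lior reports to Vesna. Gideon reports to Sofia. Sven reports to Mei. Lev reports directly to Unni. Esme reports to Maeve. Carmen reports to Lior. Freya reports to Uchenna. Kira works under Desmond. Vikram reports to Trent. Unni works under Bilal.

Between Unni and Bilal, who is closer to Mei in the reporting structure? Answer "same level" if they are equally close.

Unni is 2 levels below Mei; Bilal is 1. Bilal is higher.

Bilal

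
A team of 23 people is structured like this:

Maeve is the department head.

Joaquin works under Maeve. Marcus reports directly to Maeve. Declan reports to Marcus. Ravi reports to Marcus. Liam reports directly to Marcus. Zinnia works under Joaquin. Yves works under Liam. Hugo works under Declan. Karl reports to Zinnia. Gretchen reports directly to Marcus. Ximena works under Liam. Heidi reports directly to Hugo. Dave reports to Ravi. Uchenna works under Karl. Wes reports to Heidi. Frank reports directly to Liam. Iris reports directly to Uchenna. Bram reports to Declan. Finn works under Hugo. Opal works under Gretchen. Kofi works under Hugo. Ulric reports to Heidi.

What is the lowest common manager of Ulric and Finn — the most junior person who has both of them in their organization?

Ulric's chain of managers is Heidi, Hugo, Declan, Marcus, Maeve. Finn's chain of managers is Hugo, Declan, Marcus, Maeve. The first manager that appears in both chains is Hugo.

Hugo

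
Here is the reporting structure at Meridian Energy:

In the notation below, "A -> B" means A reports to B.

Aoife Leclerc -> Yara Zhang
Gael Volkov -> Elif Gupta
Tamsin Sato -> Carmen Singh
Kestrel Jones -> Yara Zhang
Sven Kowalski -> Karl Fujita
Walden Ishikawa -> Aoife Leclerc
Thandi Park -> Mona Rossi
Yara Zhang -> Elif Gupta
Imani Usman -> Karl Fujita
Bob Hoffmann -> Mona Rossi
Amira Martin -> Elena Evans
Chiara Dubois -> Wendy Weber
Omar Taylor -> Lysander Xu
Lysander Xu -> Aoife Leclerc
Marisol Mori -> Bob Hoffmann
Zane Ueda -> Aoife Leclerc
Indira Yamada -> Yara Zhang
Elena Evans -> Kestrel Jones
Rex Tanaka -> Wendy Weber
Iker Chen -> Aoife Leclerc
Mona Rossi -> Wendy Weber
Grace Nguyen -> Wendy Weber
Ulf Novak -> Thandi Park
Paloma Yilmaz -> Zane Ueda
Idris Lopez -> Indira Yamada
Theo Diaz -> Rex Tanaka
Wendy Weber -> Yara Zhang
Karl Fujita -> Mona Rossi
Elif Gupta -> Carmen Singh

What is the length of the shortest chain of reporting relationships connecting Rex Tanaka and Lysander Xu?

Rex Tanaka is 2 levels below Yara Zhang, and Lysander Xu is 2 levels below Yara Zhang (their lowest common manager). The shortest path runs up from Rex Tanaka to Yara Zhang and back down to Lysander Xu: 2 + 2 = 4 links.

4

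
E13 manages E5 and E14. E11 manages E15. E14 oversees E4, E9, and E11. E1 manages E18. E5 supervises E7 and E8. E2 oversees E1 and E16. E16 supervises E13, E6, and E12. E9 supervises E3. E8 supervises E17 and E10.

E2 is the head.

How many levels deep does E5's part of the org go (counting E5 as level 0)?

2

The longest chain under E5 runs E5 → E8 → E10, which is 2 levels below E5.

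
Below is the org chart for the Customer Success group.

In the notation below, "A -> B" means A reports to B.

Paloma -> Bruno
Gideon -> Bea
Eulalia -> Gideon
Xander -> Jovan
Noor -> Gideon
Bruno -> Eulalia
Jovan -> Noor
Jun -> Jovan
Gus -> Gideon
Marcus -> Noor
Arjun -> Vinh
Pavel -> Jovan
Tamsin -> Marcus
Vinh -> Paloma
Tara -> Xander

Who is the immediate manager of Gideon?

Gideon reports directly to Bea.

Bea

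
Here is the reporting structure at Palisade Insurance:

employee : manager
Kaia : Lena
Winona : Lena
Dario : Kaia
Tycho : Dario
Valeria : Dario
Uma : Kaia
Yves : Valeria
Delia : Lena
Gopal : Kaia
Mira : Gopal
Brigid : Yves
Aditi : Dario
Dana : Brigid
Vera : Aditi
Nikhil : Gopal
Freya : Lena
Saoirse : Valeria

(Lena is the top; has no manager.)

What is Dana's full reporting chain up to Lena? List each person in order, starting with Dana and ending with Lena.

Dana -> Brigid -> Yves -> Valeria -> Dario -> Kaia -> Lena

Dana reports to Brigid. Brigid reports to Yves. Yves reports to Valeria. Valeria reports to Dario. Dario reports to Kaia. Kaia reports to Lena. Lena is at the top.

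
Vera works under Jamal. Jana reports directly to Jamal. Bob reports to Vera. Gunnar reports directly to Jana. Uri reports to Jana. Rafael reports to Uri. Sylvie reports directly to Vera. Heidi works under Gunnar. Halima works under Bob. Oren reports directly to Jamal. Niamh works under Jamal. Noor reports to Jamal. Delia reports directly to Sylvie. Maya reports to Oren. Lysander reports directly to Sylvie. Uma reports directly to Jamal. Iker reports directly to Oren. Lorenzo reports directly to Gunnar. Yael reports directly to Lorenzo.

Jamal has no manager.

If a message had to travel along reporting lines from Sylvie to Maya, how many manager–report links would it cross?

Sylvie is 2 levels below Jamal, and Maya is 2 levels below Jamal (their lowest common manager). The shortest path runs up from Sylvie to Jamal and back down to Maya: 2 + 2 = 4 links.

4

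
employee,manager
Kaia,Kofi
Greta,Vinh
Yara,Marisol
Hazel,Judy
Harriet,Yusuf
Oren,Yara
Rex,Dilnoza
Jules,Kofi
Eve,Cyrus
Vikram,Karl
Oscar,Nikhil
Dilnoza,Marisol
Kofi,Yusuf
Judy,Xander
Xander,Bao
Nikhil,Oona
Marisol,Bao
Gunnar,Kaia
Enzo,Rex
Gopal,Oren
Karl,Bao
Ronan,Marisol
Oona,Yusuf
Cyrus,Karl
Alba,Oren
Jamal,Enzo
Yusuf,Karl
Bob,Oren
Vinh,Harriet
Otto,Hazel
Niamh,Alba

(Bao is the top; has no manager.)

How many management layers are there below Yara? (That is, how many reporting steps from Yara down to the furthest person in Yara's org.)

3

The longest chain under Yara runs Yara → Oren → Alba → Niamh, which is 3 levels below Yara.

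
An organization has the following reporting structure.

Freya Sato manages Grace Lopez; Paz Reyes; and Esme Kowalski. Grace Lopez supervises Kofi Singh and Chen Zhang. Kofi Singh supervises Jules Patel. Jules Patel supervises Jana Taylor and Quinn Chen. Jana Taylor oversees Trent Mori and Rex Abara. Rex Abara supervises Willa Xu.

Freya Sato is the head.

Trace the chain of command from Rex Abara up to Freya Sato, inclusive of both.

Rex Abara -> Jana Taylor -> Jules Patel -> Kofi Singh -> Grace Lopez -> Freya Sato

Rex Abara reports to Jana Taylor. Jana Taylor reports to Jules Patel. Jules Patel reports to Kofi Singh. Kofi Singh reports to Grace Lopez. Grace Lopez reports to Freya Sato. Freya Sato is at the top.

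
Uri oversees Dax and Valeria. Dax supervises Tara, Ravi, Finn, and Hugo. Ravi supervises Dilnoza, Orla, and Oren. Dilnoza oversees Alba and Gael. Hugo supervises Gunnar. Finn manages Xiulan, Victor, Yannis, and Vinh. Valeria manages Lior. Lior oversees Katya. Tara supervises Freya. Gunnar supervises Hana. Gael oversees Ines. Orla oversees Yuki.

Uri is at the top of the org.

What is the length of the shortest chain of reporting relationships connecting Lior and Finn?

4

Lior is 2 levels below Uri, and Finn is 2 levels below Uri (their lowest common manager). The shortest path runs up from Lior to Uri and back down to Finn: 2 + 2 = 4 links.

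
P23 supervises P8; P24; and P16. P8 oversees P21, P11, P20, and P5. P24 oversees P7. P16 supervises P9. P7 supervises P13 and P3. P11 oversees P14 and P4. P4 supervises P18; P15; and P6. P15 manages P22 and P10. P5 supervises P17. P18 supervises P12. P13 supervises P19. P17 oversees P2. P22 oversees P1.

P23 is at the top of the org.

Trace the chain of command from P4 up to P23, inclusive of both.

P4 -> P11 -> P8 -> P23

P4 reports to P11. P11 reports to P8. P8 reports to P23. P23 is at the top.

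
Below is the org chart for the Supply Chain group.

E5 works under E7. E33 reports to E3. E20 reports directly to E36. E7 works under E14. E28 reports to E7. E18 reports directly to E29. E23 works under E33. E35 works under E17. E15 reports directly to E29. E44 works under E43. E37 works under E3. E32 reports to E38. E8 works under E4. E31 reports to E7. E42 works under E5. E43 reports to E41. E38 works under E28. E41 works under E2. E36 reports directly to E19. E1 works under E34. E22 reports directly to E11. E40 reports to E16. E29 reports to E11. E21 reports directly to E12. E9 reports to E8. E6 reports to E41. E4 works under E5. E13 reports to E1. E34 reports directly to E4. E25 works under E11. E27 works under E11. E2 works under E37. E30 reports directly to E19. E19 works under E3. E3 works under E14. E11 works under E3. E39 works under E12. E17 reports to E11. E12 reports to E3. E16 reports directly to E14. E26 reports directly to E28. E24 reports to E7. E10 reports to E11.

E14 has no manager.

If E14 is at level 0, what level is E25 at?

Chain from E25 up to E14: E25 → E11 → E3 → E14. That is 3 steps up, so E25 is 3 levels below E14.

3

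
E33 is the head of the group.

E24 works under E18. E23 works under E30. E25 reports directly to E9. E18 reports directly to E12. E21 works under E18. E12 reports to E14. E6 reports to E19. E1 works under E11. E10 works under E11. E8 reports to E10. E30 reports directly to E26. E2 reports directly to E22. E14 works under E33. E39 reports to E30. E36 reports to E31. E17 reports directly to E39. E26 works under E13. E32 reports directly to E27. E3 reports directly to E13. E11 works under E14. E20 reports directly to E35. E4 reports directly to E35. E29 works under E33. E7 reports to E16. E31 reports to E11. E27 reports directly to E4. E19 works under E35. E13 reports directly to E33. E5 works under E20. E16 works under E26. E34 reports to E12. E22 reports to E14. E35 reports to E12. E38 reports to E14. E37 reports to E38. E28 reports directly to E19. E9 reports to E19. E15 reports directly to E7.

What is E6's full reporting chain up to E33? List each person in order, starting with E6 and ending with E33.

E6 reports to E19. E19 reports to E35. E35 reports to E12. E12 reports to E14. E14 reports to E33. E33 is at the top.

E6 -> E19 -> E35 -> E12 -> E14 -> E33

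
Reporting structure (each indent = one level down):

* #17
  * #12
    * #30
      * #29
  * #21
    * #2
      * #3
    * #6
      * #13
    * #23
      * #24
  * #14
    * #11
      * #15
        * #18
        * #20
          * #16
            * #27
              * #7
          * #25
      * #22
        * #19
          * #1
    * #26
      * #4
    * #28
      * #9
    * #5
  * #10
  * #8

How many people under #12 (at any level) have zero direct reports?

1

The only person in #12's organization with no one reporting to them is #29. That is 1.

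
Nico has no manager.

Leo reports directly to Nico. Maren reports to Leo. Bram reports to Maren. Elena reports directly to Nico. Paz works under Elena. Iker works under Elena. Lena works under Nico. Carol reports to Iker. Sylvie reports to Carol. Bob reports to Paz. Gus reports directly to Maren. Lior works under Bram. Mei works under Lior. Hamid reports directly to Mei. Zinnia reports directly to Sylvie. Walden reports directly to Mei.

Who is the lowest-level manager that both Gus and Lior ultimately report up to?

Gus's chain of managers is Maren, Leo, Nico. Lior's chain of managers is Bram, Maren, Leo, Nico. The first manager that appears in both chains is Maren.

Maren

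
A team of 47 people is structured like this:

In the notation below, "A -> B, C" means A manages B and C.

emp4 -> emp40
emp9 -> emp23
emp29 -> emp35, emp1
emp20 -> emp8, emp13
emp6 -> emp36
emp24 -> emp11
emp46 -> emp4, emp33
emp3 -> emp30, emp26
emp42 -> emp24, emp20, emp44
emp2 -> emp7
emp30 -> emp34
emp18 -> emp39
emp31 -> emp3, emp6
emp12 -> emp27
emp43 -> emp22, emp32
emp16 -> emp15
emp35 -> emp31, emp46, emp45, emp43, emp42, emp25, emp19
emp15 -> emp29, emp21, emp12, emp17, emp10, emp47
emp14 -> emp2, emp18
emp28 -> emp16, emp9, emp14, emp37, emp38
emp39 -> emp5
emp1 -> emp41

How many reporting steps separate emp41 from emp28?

Chain from emp41 up to emp28: emp41 → emp1 → emp29 → emp15 → emp16 → emp28. That is 5 steps up, so emp41 is 5 levels below emp28.

5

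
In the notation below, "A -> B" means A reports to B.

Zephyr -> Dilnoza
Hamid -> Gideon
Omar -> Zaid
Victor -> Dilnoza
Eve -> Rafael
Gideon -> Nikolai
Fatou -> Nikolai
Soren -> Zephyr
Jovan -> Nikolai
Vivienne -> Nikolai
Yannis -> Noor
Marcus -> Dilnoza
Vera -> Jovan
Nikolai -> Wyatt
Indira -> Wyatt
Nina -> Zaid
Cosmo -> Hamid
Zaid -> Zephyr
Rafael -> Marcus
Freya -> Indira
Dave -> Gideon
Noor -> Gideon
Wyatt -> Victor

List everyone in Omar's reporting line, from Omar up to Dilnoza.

Omar -> Zaid -> Zephyr -> Dilnoza

Omar reports to Zaid. Zaid reports to Zephyr. Zephyr reports to Dilnoza. Dilnoza is at the top.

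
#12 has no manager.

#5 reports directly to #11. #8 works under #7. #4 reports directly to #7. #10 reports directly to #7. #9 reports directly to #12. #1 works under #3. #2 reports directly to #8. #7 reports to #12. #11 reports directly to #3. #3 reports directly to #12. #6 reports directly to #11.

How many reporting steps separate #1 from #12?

2

Chain from #1 up to #12: #1 → #3 → #12. That is 2 steps up, so #1 is 2 levels below #12.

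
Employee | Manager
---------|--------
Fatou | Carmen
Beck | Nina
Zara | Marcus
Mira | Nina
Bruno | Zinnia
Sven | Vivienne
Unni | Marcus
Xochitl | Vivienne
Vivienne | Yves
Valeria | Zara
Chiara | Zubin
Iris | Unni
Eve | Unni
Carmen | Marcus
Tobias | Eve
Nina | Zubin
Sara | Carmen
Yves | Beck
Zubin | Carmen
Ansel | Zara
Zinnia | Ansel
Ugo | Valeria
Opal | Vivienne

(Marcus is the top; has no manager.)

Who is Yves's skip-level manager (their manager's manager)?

Nina

Yves reports to Beck, and Beck reports to Nina. So Yves's skip-level manager is Nina.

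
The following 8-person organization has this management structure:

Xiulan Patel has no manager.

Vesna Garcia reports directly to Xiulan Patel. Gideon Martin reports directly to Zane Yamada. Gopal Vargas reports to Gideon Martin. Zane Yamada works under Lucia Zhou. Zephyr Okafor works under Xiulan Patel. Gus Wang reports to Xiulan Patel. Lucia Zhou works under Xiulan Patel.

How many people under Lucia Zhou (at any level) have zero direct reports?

1

The only person in Lucia Zhou's organization with no one reporting to them is Gopal Vargas. That is 1.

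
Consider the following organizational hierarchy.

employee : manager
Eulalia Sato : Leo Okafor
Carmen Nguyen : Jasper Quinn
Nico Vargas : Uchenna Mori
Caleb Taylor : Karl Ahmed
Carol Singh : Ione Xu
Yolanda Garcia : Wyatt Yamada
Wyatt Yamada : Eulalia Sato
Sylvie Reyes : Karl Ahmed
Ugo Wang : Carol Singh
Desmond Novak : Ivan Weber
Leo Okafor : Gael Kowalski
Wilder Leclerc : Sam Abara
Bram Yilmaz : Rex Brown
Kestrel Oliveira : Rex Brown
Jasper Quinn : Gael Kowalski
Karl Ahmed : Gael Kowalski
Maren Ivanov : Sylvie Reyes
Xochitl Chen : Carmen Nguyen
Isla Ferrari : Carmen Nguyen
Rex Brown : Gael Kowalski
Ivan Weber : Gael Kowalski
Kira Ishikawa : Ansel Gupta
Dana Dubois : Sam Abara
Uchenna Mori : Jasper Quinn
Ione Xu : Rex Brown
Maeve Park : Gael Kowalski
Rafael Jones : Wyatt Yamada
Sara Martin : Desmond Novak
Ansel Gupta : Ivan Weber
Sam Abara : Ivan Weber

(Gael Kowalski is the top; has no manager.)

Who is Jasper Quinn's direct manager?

Jasper Quinn reports directly to Gael Kowalski.

Gael Kowalski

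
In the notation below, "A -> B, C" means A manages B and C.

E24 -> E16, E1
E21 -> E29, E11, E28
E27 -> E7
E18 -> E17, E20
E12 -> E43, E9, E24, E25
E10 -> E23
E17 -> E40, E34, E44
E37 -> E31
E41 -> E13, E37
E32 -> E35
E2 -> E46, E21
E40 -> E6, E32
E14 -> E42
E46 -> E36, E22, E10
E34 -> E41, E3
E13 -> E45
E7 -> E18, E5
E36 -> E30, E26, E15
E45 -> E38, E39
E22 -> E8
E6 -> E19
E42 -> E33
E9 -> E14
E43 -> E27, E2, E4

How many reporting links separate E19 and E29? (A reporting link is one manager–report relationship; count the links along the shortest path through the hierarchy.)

E19 is 7 levels below E43, and E29 is 3 levels below E43 (their lowest common manager). The shortest path runs up from E19 to E43 and back down to E29: 7 + 3 = 10 links.

10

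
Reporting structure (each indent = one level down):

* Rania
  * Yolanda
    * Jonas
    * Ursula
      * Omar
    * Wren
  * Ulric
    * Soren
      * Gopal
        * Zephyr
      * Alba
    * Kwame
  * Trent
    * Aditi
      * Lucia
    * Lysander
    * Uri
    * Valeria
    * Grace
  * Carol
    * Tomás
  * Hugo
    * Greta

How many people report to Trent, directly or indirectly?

6

Trent directly manages Aditi, Lysander, Uri, Valeria, Grace. Under Aditi: Lucia (1). Lysander has no reports. Uri has no reports. Valeria has no reports. Grace has no reports. So Trent's organization is 5 direct reports plus everyone under them: 2 + 1 + 1 + 1 + 1 = 6.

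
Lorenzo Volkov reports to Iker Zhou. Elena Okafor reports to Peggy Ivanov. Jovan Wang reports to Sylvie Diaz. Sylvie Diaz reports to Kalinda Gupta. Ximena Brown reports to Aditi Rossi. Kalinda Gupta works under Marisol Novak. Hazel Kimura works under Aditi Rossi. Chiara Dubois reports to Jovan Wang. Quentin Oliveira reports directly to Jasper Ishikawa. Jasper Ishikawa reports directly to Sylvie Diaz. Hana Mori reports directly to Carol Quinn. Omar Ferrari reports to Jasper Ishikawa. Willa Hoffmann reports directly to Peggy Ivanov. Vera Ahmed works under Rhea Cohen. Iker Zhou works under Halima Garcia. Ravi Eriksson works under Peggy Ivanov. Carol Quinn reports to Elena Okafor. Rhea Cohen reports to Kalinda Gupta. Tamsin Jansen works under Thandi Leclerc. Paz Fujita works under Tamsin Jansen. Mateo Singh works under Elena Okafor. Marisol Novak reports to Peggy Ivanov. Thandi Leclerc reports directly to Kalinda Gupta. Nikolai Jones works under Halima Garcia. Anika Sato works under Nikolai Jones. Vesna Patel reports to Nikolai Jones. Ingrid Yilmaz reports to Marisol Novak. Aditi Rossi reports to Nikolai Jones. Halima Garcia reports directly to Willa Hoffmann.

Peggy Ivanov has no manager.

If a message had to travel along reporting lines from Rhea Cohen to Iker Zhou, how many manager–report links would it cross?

6

Rhea Cohen is 3 levels below Peggy Ivanov, and Iker Zhou is 3 levels below Peggy Ivanov (their lowest common manager). The shortest path runs up from Rhea Cohen to Peggy Ivanov and back down to Iker Zhou: 3 + 3 = 6 links.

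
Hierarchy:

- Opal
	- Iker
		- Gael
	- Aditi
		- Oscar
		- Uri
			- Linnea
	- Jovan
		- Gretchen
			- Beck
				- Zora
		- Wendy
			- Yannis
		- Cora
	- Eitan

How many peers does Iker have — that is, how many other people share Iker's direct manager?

3

Iker reports to Opal. Opal's other direct reports are Aditi, Jovan, Eitan — 3 peers.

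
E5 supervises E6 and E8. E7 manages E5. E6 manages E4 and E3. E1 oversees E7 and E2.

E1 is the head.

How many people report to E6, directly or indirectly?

E6 directly manages E4, E3. E4 has no reports. E3 has no reports. So E6's organization is 2 direct reports plus everyone under them: 1 + 1 = 2.

2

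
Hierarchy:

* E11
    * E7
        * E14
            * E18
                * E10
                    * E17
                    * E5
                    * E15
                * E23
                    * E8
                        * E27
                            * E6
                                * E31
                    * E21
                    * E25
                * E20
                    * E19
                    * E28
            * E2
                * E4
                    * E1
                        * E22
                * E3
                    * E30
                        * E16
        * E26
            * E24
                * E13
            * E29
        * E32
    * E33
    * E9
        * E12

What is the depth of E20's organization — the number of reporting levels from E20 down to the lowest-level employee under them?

The longest chain under E20 runs E20 → E28, which is 1 level below E20.

1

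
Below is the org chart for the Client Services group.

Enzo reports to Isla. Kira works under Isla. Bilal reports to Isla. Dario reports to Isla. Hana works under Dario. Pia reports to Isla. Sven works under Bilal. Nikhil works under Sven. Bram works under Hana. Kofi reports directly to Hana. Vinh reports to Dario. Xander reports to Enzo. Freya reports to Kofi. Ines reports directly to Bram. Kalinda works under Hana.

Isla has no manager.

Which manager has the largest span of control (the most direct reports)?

Direct-report counts: Isla has 5; Dario has 2; Hana has 3; Kofi has 1; Bram has 1; Bilal has 1; Sven has 1; Enzo has 1. The largest is 5, held by Isla.

Isla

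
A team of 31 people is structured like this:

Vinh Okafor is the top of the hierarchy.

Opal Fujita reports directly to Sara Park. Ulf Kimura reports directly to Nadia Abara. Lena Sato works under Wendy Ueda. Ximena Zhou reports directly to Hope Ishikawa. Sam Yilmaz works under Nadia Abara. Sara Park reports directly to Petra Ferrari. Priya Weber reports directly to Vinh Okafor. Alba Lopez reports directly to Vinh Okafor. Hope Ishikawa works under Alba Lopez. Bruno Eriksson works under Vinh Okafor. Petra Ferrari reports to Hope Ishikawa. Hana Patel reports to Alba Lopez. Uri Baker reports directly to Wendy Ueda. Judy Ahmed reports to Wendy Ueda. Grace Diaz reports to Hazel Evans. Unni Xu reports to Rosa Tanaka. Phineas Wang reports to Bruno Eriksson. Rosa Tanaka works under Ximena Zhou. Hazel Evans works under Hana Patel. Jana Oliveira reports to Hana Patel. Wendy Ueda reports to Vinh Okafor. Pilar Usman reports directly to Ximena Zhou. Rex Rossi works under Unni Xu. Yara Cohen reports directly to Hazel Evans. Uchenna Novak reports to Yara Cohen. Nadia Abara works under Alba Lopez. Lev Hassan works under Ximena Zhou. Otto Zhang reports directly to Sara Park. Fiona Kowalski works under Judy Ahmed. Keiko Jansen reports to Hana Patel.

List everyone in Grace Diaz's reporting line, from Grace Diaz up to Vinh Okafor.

Grace Diaz reports to Hazel Evans. Hazel Evans reports to Hana Patel. Hana Patel reports to Alba Lopez. Alba Lopez reports to Vinh Okafor. Vinh Okafor is at the top.

Grace Diaz -> Hazel Evans -> Hana Patel -> Alba Lopez -> Vinh Okafor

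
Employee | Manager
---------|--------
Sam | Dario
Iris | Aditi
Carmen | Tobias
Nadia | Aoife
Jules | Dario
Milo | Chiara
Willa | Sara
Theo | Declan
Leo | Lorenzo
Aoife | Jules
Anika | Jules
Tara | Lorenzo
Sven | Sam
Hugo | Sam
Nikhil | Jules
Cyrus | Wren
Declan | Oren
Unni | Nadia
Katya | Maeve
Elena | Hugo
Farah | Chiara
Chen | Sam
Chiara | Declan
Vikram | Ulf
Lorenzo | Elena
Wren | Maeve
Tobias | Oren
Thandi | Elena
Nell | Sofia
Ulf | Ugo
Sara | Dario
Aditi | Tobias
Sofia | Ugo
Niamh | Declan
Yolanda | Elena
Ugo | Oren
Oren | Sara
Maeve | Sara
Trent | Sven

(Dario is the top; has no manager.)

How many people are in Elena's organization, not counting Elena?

Elena directly manages Lorenzo, Thandi, Yolanda. Under Lorenzo: Tara, Leo (2). Thandi has no reports. Yolanda has no reports. So Elena's organization is 3 direct reports plus everyone under them: 3 + 1 + 1 = 5.

5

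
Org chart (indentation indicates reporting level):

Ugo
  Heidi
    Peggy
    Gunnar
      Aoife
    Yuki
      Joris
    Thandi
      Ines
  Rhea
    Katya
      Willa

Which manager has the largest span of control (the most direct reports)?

Direct-report counts: Ugo has 2; Rhea has 1; Katya has 1; Heidi has 4; Thandi has 1; Yuki has 1; Gunnar has 1. The largest is 4, held by Heidi.

Heidi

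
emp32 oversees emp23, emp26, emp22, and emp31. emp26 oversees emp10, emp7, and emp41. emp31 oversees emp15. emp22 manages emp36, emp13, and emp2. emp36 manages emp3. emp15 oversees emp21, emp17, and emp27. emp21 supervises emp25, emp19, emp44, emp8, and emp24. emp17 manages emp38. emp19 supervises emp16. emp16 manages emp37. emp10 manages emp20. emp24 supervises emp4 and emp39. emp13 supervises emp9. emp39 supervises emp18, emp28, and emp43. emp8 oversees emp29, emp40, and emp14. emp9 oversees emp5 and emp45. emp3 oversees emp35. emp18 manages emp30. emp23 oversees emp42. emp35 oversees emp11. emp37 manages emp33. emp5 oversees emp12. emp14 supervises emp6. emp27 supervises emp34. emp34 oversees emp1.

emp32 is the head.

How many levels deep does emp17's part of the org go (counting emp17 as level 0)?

The longest chain under emp17 runs emp17 → emp38, which is 1 level below emp17.

1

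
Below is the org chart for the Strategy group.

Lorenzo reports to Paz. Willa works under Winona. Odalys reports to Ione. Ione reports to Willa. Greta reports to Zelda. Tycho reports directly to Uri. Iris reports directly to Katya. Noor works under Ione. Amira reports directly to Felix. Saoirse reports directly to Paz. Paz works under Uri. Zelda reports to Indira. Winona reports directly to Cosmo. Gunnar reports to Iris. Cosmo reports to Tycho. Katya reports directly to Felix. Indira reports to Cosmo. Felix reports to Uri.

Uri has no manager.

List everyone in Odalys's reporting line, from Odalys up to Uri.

Odalys reports to Ione. Ione reports to Willa. Willa reports to Winona. Winona reports to Cosmo. Cosmo reports to Tycho. Tycho reports to Uri. Uri is at the top.

Odalys -> Ione -> Willa -> Winona -> Cosmo -> Tycho -> Uri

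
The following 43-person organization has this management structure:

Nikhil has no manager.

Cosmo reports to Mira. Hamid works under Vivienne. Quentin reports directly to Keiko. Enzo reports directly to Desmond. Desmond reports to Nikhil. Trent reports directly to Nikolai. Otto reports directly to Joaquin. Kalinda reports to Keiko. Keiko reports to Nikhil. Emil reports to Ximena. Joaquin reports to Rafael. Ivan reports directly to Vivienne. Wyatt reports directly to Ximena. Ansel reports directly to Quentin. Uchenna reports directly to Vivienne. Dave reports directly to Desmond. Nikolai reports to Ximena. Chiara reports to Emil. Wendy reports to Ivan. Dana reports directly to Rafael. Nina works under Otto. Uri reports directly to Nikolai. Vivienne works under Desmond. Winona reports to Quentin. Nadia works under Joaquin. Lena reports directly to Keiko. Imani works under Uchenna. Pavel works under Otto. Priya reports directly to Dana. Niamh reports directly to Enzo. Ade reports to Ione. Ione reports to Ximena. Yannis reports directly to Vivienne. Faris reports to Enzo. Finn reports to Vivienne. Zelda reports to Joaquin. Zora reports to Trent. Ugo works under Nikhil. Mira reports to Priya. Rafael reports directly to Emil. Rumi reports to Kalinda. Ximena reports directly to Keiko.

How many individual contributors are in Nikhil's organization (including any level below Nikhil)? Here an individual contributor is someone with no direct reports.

23

The people in Nikhil's organization with no one reporting to them are Ugo, Dave, Faris, Niamh, Wendy, Hamid, Yannis, Imani, Finn, Ansel, Winona, Rumi, Lena, Ade, Wyatt, Zora, Uri, Chiara, Zelda, Nadia, Nina, Pavel, Cosmo. That is 23.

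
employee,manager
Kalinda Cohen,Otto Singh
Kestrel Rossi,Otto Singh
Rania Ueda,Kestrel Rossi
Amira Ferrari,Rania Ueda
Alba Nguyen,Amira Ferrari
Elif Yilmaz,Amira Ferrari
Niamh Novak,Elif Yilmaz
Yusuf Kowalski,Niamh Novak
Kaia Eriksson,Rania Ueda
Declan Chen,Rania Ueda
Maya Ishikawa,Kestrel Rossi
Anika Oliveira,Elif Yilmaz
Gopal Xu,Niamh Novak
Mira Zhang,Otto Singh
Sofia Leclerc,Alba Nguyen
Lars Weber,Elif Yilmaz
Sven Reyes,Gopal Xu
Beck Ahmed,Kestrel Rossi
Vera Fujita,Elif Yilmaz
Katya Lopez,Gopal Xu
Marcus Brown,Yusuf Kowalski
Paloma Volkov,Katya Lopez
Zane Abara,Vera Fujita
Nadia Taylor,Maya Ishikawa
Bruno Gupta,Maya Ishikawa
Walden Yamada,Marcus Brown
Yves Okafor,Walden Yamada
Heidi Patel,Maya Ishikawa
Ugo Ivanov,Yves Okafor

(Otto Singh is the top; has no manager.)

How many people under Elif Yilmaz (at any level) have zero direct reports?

6

The people in Elif Yilmaz's organization with no one reporting to them are Zane Abara, Lars Weber, Anika Oliveira, Paloma Volkov, Sven Reyes, Ugo Ivanov. That is 6.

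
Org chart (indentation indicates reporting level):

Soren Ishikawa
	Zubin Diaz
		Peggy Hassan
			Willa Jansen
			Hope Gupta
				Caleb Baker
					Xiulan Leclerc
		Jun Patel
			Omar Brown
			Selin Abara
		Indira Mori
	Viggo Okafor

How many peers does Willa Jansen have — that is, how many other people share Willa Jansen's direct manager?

1

Willa Jansen reports to Peggy Hassan. Peggy Hassan's other direct reports are Hope Gupta — 1 peer.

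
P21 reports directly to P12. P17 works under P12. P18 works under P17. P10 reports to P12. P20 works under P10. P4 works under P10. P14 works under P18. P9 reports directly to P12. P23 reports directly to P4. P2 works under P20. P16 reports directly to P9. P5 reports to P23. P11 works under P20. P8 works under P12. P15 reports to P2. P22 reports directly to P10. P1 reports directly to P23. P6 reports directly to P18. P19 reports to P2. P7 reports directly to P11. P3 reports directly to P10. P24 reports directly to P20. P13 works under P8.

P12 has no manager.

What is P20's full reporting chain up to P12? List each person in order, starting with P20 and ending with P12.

P20 -> P10 -> P12

P20 reports to P10. P10 reports to P12. P12 is at the top.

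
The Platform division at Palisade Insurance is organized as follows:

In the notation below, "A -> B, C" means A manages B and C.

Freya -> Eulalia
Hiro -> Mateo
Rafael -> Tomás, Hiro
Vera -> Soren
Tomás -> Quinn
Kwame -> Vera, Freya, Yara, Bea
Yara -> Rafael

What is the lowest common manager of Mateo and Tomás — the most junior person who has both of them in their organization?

Rafael

Mateo's chain of managers is Hiro, Rafael, Yara, Kwame. Tomás's chain of managers is Rafael, Yara, Kwame. The first manager that appears in both chains is Rafael.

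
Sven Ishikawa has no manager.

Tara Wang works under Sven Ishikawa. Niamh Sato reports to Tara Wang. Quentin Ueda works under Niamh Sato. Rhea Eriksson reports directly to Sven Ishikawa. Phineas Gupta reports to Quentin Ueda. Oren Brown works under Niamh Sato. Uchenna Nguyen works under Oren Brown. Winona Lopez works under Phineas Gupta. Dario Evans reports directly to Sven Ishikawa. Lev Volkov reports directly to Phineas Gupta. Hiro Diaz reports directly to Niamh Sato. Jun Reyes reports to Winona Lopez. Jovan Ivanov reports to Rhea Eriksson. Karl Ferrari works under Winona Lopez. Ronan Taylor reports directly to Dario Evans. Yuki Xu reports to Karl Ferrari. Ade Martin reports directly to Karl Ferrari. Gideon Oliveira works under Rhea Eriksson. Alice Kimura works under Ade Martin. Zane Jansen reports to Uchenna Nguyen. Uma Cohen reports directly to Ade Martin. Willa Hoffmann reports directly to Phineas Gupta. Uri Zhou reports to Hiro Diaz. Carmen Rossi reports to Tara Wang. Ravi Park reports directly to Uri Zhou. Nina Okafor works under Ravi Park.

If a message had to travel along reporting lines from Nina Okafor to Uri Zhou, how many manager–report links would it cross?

2

Nina Okafor is in Uri Zhou's organization: the chain from Nina Okafor up to Uri Zhou is Nina Okafor → Ravi Park → Uri Zhou, which is 2 links.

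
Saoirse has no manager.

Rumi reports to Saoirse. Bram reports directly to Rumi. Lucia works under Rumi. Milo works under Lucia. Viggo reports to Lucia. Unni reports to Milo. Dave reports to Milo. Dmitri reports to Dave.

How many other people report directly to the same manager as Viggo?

1

Viggo reports to Lucia. Lucia's other direct reports are Milo — 1 peer.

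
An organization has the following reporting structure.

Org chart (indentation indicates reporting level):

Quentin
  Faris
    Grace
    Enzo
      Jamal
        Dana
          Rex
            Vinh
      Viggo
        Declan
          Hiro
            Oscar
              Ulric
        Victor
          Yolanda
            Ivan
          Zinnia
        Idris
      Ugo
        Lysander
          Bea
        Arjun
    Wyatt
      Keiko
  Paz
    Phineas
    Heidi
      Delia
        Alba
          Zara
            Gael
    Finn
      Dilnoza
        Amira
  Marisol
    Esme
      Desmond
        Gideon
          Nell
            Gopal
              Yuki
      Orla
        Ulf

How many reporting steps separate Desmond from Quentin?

Chain from Desmond up to Quentin: Desmond → Esme → Marisol → Quentin. That is 3 steps up, so Desmond is 3 levels below Quentin.

3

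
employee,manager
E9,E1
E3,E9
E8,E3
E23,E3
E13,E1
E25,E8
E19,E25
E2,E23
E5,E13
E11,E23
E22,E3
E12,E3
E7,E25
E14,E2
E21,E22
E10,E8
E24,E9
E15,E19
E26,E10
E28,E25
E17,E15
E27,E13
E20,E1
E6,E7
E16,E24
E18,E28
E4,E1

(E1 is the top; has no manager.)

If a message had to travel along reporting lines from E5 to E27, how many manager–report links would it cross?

2

E5 is 1 level below E13, and E27 is 1 level below E13 (their lowest common manager). The shortest path runs up from E5 to E13 and back down to E27: 1 + 1 = 2 links.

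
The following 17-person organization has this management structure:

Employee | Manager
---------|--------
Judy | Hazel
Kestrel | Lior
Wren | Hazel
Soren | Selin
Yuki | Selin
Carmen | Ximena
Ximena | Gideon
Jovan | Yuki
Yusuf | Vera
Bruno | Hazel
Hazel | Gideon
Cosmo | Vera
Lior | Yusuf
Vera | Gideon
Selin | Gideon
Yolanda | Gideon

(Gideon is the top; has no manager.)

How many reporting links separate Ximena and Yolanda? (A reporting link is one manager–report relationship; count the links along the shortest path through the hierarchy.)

2

Ximena is 1 level below Gideon, and Yolanda is 1 level below Gideon (their lowest common manager). The shortest path runs up from Ximena to Gideon and back down to Yolanda: 1 + 1 = 2 links.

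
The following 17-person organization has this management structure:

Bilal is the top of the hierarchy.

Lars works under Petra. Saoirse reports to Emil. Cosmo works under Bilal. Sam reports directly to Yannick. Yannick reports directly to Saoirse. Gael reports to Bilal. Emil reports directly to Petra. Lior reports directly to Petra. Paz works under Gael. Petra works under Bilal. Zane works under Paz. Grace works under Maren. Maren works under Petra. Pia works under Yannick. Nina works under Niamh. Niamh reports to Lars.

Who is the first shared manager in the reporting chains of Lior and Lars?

Petra

Lior's chain of managers is Petra, Bilal. Lars's chain of managers is Petra, Bilal. The first manager that appears in both chains is Petra.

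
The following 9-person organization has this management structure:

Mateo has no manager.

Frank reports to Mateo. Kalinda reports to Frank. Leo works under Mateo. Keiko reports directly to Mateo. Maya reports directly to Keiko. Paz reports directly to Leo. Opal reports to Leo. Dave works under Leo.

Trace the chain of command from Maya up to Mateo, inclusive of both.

Maya reports to Keiko. Keiko reports to Mateo. Mateo is at the top.

Maya -> Keiko -> Mateo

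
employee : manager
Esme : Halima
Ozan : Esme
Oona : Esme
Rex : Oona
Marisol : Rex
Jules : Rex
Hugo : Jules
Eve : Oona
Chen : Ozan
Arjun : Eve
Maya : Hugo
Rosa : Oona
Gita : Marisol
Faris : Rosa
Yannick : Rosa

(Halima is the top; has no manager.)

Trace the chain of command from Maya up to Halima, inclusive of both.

Maya reports to Hugo. Hugo reports to Jules. Jules reports to Rex. Rex reports to Oona. Oona reports to Esme. Esme reports to Halima. Halima is at the top.

Maya -> Hugo -> Jules -> Rex -> Oona -> Esme -> Halima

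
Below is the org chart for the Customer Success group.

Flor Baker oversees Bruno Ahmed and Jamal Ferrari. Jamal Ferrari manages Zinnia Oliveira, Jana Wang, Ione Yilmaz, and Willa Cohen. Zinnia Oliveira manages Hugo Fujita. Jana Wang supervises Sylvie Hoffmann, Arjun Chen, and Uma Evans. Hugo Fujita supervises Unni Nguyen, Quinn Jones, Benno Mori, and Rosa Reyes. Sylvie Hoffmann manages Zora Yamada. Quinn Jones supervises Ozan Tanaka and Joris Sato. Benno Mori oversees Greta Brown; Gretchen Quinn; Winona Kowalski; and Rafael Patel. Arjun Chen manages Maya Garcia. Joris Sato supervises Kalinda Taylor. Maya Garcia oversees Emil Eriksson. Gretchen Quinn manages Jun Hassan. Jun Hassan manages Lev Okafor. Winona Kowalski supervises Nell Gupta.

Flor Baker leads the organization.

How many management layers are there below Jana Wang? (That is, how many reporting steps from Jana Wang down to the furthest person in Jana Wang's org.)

The longest chain under Jana Wang runs Jana Wang → Arjun Chen → Maya Garcia → Emil Eriksson, which is 3 levels below Jana Wang.

3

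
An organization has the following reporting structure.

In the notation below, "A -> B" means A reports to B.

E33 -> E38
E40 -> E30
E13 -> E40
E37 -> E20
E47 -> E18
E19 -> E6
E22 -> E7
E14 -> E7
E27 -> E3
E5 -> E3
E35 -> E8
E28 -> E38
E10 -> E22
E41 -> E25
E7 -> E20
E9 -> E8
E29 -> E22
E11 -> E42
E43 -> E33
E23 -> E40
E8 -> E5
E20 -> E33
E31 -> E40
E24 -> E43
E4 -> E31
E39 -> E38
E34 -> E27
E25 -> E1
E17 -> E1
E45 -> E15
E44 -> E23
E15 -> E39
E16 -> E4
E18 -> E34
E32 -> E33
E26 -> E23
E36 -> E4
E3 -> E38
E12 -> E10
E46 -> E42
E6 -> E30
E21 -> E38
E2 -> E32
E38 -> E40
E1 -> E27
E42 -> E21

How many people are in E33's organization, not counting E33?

12

E33 directly manages E43, E20, E32. Under E43: E24 (1). Under E20: E37, E7, E14, E22, E10, E12, E29 (7). Under E32: E2 (1). So E33's organization is 3 direct reports plus everyone under them: 2 + 8 + 2 = 12.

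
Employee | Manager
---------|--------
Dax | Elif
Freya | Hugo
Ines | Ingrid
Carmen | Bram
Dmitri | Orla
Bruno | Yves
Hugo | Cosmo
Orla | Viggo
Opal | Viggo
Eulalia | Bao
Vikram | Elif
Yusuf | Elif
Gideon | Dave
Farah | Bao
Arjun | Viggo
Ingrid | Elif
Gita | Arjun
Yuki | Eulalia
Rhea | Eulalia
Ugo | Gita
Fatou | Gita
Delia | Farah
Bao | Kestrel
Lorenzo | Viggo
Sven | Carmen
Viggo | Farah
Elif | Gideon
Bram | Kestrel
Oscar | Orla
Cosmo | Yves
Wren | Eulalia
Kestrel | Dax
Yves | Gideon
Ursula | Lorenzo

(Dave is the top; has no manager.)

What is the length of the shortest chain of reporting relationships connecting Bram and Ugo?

Bram is 1 level below Kestrel, and Ugo is 6 levels below Kestrel (their lowest common manager). The shortest path runs up from Bram to Kestrel and back down to Ugo: 1 + 6 = 7 links.

7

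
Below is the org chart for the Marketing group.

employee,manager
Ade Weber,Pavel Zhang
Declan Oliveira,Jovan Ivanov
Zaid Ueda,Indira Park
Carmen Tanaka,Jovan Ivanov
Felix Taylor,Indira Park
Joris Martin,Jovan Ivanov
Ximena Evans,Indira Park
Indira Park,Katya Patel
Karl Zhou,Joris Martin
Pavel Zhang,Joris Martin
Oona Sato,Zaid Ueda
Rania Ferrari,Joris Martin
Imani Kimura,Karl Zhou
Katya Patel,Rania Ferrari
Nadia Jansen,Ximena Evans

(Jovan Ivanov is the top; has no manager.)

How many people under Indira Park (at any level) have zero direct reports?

The people in Indira Park's organization with no one reporting to them are Felix Taylor, Nadia Jansen, Oona Sato. That is 3.

3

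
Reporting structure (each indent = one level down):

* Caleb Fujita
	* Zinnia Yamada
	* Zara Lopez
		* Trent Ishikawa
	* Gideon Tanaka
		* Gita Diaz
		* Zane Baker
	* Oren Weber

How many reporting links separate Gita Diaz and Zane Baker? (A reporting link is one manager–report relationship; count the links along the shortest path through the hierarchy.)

2

Gita Diaz is 1 level below Gideon Tanaka, and Zane Baker is 1 level below Gideon Tanaka (their lowest common manager). The shortest path runs up from Gita Diaz to Gideon Tanaka and back down to Zane Baker: 1 + 1 = 2 links.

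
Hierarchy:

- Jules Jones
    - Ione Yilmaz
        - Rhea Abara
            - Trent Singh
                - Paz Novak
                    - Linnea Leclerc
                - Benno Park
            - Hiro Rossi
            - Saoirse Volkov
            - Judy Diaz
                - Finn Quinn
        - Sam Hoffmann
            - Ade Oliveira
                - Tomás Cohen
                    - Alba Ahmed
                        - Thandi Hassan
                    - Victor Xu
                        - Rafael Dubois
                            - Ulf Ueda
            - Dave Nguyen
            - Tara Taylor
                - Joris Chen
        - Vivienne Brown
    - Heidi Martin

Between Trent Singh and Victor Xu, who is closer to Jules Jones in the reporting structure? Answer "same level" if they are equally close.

Trent Singh

Trent Singh is 3 levels below Jules Jones; Victor Xu is 5. Trent Singh is higher.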